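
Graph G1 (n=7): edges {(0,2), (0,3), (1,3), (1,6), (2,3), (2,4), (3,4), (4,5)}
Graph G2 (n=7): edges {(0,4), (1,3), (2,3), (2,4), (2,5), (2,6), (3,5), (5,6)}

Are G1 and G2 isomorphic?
Yes, isomorphic

The graphs are isomorphic.
One valid mapping φ: V(G1) → V(G2): 0→6, 1→4, 2→5, 3→2, 4→3, 5→1, 6→0

Verify φ preserves adjacency — for each edge of G1, its image is an edge of G2:
  (0,2) → (φ(0),φ(2)) = (5,6) ∈ E(G2) ✓
  (0,3) → (φ(0),φ(3)) = (2,6) ∈ E(G2) ✓
  (1,3) → (φ(1),φ(3)) = (2,4) ∈ E(G2) ✓
  (1,6) → (φ(1),φ(6)) = (0,4) ∈ E(G2) ✓
  (2,3) → (φ(2),φ(3)) = (2,5) ∈ E(G2) ✓
  (2,4) → (φ(2),φ(4)) = (3,5) ∈ E(G2) ✓
  (3,4) → (φ(3),φ(4)) = (2,3) ∈ E(G2) ✓
  (4,5) → (φ(4),φ(5)) = (1,3) ∈ E(G2) ✓
All 8 edges of G1 map to edges of G2, and |E(G1)| = |E(G2)| = 8, so φ is a bijection on edges as well as vertices. Hence G1 ≅ G2.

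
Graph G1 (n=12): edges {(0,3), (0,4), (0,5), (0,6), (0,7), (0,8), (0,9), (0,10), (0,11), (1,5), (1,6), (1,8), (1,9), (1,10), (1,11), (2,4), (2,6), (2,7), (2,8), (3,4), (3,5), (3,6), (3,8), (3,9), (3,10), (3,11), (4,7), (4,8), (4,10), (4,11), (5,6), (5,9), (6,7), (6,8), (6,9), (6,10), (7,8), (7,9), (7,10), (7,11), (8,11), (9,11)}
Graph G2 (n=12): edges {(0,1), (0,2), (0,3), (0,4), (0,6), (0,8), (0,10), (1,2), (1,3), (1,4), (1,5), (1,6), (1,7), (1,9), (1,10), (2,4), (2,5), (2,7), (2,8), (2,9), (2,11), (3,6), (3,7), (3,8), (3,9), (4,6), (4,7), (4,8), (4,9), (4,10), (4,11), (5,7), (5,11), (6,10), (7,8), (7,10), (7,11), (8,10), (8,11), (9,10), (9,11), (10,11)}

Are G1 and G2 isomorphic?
Yes, isomorphic

The graphs are isomorphic.
One valid mapping φ: V(G1) → V(G2): 0→4, 1→3, 2→5, 3→10, 4→11, 5→6, 6→1, 7→2, 8→7, 9→0, 10→9, 11→8

Verify φ preserves adjacency — for each edge of G1, its image is an edge of G2:
  (0,3) → (φ(0),φ(3)) = (4,10) ∈ E(G2) ✓
  (0,4) → (φ(0),φ(4)) = (4,11) ∈ E(G2) ✓
  (0,5) → (φ(0),φ(5)) = (4,6) ∈ E(G2) ✓
  (0,6) → (φ(0),φ(6)) = (1,4) ∈ E(G2) ✓
  (0,7) → (φ(0),φ(7)) = (2,4) ∈ E(G2) ✓
  (0,8) → (φ(0),φ(8)) = (4,7) ∈ E(G2) ✓
  (0,9) → (φ(0),φ(9)) = (0,4) ∈ E(G2) ✓
  (0,10) → (φ(0),φ(10)) = (4,9) ∈ E(G2) ✓
  (0,11) → (φ(0),φ(11)) = (4,8) ∈ E(G2) ✓
  (1,5) → (φ(1),φ(5)) = (3,6) ∈ E(G2) ✓
  (1,6) → (φ(1),φ(6)) = (1,3) ∈ E(G2) ✓
  (1,8) → (φ(1),φ(8)) = (3,7) ∈ E(G2) ✓
  (1,9) → (φ(1),φ(9)) = (0,3) ∈ E(G2) ✓
  (1,10) → (φ(1),φ(10)) = (3,9) ∈ E(G2) ✓
  (1,11) → (φ(1),φ(11)) = (3,8) ∈ E(G2) ✓
  (2,4) → (φ(2),φ(4)) = (5,11) ∈ E(G2) ✓
  (2,6) → (φ(2),φ(6)) = (1,5) ∈ E(G2) ✓
  (2,7) → (φ(2),φ(7)) = (2,5) ∈ E(G2) ✓
  (2,8) → (φ(2),φ(8)) = (5,7) ∈ E(G2) ✓
  (3,4) → (φ(3),φ(4)) = (10,11) ∈ E(G2) ✓
  (3,5) → (φ(3),φ(5)) = (6,10) ∈ E(G2) ✓
  (3,6) → (φ(3),φ(6)) = (1,10) ∈ E(G2) ✓
  (3,8) → (φ(3),φ(8)) = (7,10) ∈ E(G2) ✓
  (3,9) → (φ(3),φ(9)) = (0,10) ∈ E(G2) ✓
  (3,10) → (φ(3),φ(10)) = (9,10) ∈ E(G2) ✓
  (3,11) → (φ(3),φ(11)) = (8,10) ∈ E(G2) ✓
  (4,7) → (φ(4),φ(7)) = (2,11) ∈ E(G2) ✓
  (4,8) → (φ(4),φ(8)) = (7,11) ∈ E(G2) ✓
  (4,10) → (φ(4),φ(10)) = (9,11) ∈ E(G2) ✓
  (4,11) → (φ(4),φ(11)) = (8,11) ∈ E(G2) ✓
  (5,6) → (φ(5),φ(6)) = (1,6) ∈ E(G2) ✓
  (5,9) → (φ(5),φ(9)) = (0,6) ∈ E(G2) ✓
  (6,7) → (φ(6),φ(7)) = (1,2) ∈ E(G2) ✓
  (6,8) → (φ(6),φ(8)) = (1,7) ∈ E(G2) ✓
  (6,9) → (φ(6),φ(9)) = (0,1) ∈ E(G2) ✓
  (6,10) → (φ(6),φ(10)) = (1,9) ∈ E(G2) ✓
  (7,8) → (φ(7),φ(8)) = (2,7) ∈ E(G2) ✓
  (7,9) → (φ(7),φ(9)) = (0,2) ∈ E(G2) ✓
  (7,10) → (φ(7),φ(10)) = (2,9) ∈ E(G2) ✓
  (7,11) → (φ(7),φ(11)) = (2,8) ∈ E(G2) ✓
  (8,11) → (φ(8),φ(11)) = (7,8) ∈ E(G2) ✓
  (9,11) → (φ(9),φ(11)) = (0,8) ∈ E(G2) ✓
All 42 edges of G1 map to edges of G2, and |E(G1)| = |E(G2)| = 42, so φ is a bijection on edges as well as vertices. Hence G1 ≅ G2.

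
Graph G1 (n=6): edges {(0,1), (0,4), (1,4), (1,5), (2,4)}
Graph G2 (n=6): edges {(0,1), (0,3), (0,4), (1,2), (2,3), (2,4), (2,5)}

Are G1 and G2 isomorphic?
No, not isomorphic

The graphs are NOT isomorphic.

Connected components of G1: 2 component(s) with vertex sets [[3], [0, 1, 2, 4, 5]], sizes [1, 5].
Connected components of G2: 1 component(s) with vertex sets [[0, 1, 2, 3, 4, 5]], sizes [6].
The number of connected components (and the multiset of component sizes) is an isomorphism invariant — an isomorphism maps each component of G1 bijectively onto a component of G2. Since G1 has 2 component(s) and G2 has 1, they cannot be isomorphic.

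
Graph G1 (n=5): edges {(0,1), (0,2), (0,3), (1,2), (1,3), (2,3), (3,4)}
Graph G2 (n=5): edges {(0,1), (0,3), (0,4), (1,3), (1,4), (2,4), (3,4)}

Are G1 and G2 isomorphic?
Yes, isomorphic

The graphs are isomorphic.
One valid mapping φ: V(G1) → V(G2): 0→1, 1→3, 2→0, 3→4, 4→2

Verify φ preserves adjacency — for each edge of G1, its image is an edge of G2:
  (0,1) → (φ(0),φ(1)) = (1,3) ∈ E(G2) ✓
  (0,2) → (φ(0),φ(2)) = (0,1) ∈ E(G2) ✓
  (0,3) → (φ(0),φ(3)) = (1,4) ∈ E(G2) ✓
  (1,2) → (φ(1),φ(2)) = (0,3) ∈ E(G2) ✓
  (1,3) → (φ(1),φ(3)) = (3,4) ∈ E(G2) ✓
  (2,3) → (φ(2),φ(3)) = (0,4) ∈ E(G2) ✓
  (3,4) → (φ(3),φ(4)) = (2,4) ∈ E(G2) ✓
All 7 edges of G1 map to edges of G2, and |E(G1)| = |E(G2)| = 7, so φ is a bijection on edges as well as vertices. Hence G1 ≅ G2.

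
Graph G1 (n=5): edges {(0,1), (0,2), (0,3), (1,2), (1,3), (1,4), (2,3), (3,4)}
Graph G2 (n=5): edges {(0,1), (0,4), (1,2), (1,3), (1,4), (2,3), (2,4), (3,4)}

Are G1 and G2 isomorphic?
Yes, isomorphic

The graphs are isomorphic.
One valid mapping φ: V(G1) → V(G2): 0→3, 1→4, 2→2, 3→1, 4→0

Verify φ preserves adjacency — for each edge of G1, its image is an edge of G2:
  (0,1) → (φ(0),φ(1)) = (3,4) ∈ E(G2) ✓
  (0,2) → (φ(0),φ(2)) = (2,3) ∈ E(G2) ✓
  (0,3) → (φ(0),φ(3)) = (1,3) ∈ E(G2) ✓
  (1,2) → (φ(1),φ(2)) = (2,4) ∈ E(G2) ✓
  (1,3) → (φ(1),φ(3)) = (1,4) ∈ E(G2) ✓
  (1,4) → (φ(1),φ(4)) = (0,4) ∈ E(G2) ✓
  (2,3) → (φ(2),φ(3)) = (1,2) ∈ E(G2) ✓
  (3,4) → (φ(3),φ(4)) = (0,1) ∈ E(G2) ✓
All 8 edges of G1 map to edges of G2, and |E(G1)| = |E(G2)| = 8, so φ is a bijection on edges as well as vertices. Hence G1 ≅ G2.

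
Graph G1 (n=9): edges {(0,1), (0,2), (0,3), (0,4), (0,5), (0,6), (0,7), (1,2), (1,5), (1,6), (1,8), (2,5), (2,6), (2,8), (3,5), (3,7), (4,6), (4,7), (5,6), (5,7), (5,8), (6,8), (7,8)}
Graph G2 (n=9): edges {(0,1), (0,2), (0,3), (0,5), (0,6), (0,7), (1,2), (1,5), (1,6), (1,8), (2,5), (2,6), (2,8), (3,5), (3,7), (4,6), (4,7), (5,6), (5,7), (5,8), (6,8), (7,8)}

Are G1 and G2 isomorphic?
No, not isomorphic

The graphs are NOT isomorphic.

Counting edges: G1 has 23 edge(s); G2 has 22 edge(s).
Edge count is an isomorphism invariant (a bijection on vertices induces a bijection on edges), so differing edge counts rule out isomorphism.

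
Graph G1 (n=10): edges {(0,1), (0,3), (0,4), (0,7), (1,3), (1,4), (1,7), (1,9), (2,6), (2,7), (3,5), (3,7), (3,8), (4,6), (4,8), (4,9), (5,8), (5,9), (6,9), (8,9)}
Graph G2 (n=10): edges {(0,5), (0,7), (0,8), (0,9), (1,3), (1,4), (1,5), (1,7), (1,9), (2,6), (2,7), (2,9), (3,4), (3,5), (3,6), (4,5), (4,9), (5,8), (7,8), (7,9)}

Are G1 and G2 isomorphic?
Yes, isomorphic

The graphs are isomorphic.
One valid mapping φ: V(G1) → V(G2): 0→4, 1→1, 2→6, 3→5, 4→9, 5→8, 6→2, 7→3, 8→0, 9→7

Verify φ preserves adjacency — for each edge of G1, its image is an edge of G2:
  (0,1) → (φ(0),φ(1)) = (1,4) ∈ E(G2) ✓
  (0,3) → (φ(0),φ(3)) = (4,5) ∈ E(G2) ✓
  (0,4) → (φ(0),φ(4)) = (4,9) ∈ E(G2) ✓
  (0,7) → (φ(0),φ(7)) = (3,4) ∈ E(G2) ✓
  (1,3) → (φ(1),φ(3)) = (1,5) ∈ E(G2) ✓
  (1,4) → (φ(1),φ(4)) = (1,9) ∈ E(G2) ✓
  (1,7) → (φ(1),φ(7)) = (1,3) ∈ E(G2) ✓
  (1,9) → (φ(1),φ(9)) = (1,7) ∈ E(G2) ✓
  (2,6) → (φ(2),φ(6)) = (2,6) ∈ E(G2) ✓
  (2,7) → (φ(2),φ(7)) = (3,6) ∈ E(G2) ✓
  (3,5) → (φ(3),φ(5)) = (5,8) ∈ E(G2) ✓
  (3,7) → (φ(3),φ(7)) = (3,5) ∈ E(G2) ✓
  (3,8) → (φ(3),φ(8)) = (0,5) ∈ E(G2) ✓
  (4,6) → (φ(4),φ(6)) = (2,9) ∈ E(G2) ✓
  (4,8) → (φ(4),φ(8)) = (0,9) ∈ E(G2) ✓
  (4,9) → (φ(4),φ(9)) = (7,9) ∈ E(G2) ✓
  (5,8) → (φ(5),φ(8)) = (0,8) ∈ E(G2) ✓
  (5,9) → (φ(5),φ(9)) = (7,8) ∈ E(G2) ✓
  (6,9) → (φ(6),φ(9)) = (2,7) ∈ E(G2) ✓
  (8,9) → (φ(8),φ(9)) = (0,7) ∈ E(G2) ✓
All 20 edges of G1 map to edges of G2, and |E(G1)| = |E(G2)| = 20, so φ is a bijection on edges as well as vertices. Hence G1 ≅ G2.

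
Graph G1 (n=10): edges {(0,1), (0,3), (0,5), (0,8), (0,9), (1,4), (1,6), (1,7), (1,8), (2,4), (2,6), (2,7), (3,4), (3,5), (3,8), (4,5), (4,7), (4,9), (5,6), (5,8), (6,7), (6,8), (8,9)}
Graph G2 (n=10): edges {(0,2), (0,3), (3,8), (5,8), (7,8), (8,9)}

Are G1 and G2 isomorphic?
No, not isomorphic

The graphs are NOT isomorphic.

Connected components of G1: 1 component(s) with vertex sets [[0, 1, 2, 3, 4, 5, 6, 7, 8, 9]], sizes [10].
Connected components of G2: 4 component(s) with vertex sets [[1], [4], [6], [0, 2, 3, 5, 7, 8, 9]], sizes [1, 1, 1, 7].
The number of connected components (and the multiset of component sizes) is an isomorphism invariant — an isomorphism maps each component of G1 bijectively onto a component of G2. Since G1 has 1 component(s) and G2 has 4, they cannot be isomorphic.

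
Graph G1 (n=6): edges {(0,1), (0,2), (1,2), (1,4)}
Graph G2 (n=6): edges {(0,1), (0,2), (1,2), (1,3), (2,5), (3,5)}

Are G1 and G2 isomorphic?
No, not isomorphic

The graphs are NOT isomorphic.

Connected components of G1: 3 component(s) with vertex sets [[3], [5], [0, 1, 2, 4]], sizes [1, 1, 4].
Connected components of G2: 2 component(s) with vertex sets [[4], [0, 1, 2, 3, 5]], sizes [1, 5].
The number of connected components (and the multiset of component sizes) is an isomorphism invariant — an isomorphism maps each component of G1 bijectively onto a component of G2. Since G1 has 3 component(s) and G2 has 2, they cannot be isomorphic.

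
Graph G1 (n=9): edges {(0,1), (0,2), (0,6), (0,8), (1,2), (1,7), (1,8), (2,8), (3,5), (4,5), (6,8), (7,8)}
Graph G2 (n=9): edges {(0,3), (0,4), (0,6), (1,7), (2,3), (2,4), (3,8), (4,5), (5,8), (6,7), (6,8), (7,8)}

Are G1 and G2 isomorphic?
No, not isomorphic

The graphs are NOT isomorphic.

Connected components of G1: 2 component(s) with vertex sets [[3, 4, 5], [0, 1, 2, 6, 7, 8]], sizes [3, 6].
Connected components of G2: 1 component(s) with vertex sets [[0, 1, 2, 3, 4, 5, 6, 7, 8]], sizes [9].
The number of connected components (and the multiset of component sizes) is an isomorphism invariant — an isomorphism maps each component of G1 bijectively onto a component of G2. Since G1 has 2 component(s) and G2 has 1, they cannot be isomorphic.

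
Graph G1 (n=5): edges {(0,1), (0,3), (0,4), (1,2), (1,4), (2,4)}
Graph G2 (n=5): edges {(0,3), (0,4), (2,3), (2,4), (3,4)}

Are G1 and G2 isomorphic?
No, not isomorphic

The graphs are NOT isomorphic.

Degrees in G1: deg(0)=3, deg(1)=3, deg(2)=2, deg(3)=1, deg(4)=3.
Sorted degree sequence of G1: [3, 3, 3, 2, 1].
Degrees in G2: deg(0)=2, deg(1)=0, deg(2)=2, deg(3)=3, deg(4)=3.
Sorted degree sequence of G2: [3, 3, 2, 2, 0].
The (sorted) degree sequence is an isomorphism invariant, so since G1 and G2 have different degree sequences they cannot be isomorphic.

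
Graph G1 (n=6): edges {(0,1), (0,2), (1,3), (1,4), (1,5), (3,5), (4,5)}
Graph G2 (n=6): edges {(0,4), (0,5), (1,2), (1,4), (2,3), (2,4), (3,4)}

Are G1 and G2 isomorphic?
Yes, isomorphic

The graphs are isomorphic.
One valid mapping φ: V(G1) → V(G2): 0→0, 1→4, 2→5, 3→3, 4→1, 5→2

Verify φ preserves adjacency — for each edge of G1, its image is an edge of G2:
  (0,1) → (φ(0),φ(1)) = (0,4) ∈ E(G2) ✓
  (0,2) → (φ(0),φ(2)) = (0,5) ∈ E(G2) ✓
  (1,3) → (φ(1),φ(3)) = (3,4) ∈ E(G2) ✓
  (1,4) → (φ(1),φ(4)) = (1,4) ∈ E(G2) ✓
  (1,5) → (φ(1),φ(5)) = (2,4) ∈ E(G2) ✓
  (3,5) → (φ(3),φ(5)) = (2,3) ∈ E(G2) ✓
  (4,5) → (φ(4),φ(5)) = (1,2) ∈ E(G2) ✓
All 7 edges of G1 map to edges of G2, and |E(G1)| = |E(G2)| = 7, so φ is a bijection on edges as well as vertices. Hence G1 ≅ G2.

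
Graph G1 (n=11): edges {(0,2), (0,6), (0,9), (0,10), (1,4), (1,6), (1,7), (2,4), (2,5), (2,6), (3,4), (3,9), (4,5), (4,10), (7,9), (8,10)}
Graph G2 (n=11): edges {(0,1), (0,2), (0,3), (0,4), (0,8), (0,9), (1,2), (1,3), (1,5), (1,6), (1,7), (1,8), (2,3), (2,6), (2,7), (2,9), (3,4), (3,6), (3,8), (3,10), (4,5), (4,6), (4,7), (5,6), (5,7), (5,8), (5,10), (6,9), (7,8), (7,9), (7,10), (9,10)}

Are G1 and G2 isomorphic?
No, not isomorphic

The graphs are NOT isomorphic.

Degrees in G1: deg(0)=4, deg(1)=3, deg(2)=4, deg(3)=2, deg(4)=5, deg(5)=2, deg(6)=3, deg(7)=2, deg(8)=1, deg(9)=3, deg(10)=3.
Sorted degree sequence of G1: [5, 4, 4, 3, 3, 3, 3, 2, 2, 2, 1].
Degrees in G2: deg(0)=6, deg(1)=7, deg(2)=6, deg(3)=7, deg(4)=5, deg(5)=6, deg(6)=6, deg(7)=7, deg(8)=5, deg(9)=5, deg(10)=4.
Sorted degree sequence of G2: [7, 7, 7, 6, 6, 6, 6, 5, 5, 5, 4].
The (sorted) degree sequence is an isomorphism invariant, so since G1 and G2 have different degree sequences they cannot be isomorphic.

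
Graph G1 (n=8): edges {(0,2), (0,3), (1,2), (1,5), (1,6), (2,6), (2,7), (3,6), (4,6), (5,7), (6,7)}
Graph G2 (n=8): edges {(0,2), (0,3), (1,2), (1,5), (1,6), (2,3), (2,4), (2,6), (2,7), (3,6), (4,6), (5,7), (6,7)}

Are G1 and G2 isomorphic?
No, not isomorphic

The graphs are NOT isomorphic.

Counting edges: G1 has 11 edge(s); G2 has 13 edge(s).
Edge count is an isomorphism invariant (a bijection on vertices induces a bijection on edges), so differing edge counts rule out isomorphism.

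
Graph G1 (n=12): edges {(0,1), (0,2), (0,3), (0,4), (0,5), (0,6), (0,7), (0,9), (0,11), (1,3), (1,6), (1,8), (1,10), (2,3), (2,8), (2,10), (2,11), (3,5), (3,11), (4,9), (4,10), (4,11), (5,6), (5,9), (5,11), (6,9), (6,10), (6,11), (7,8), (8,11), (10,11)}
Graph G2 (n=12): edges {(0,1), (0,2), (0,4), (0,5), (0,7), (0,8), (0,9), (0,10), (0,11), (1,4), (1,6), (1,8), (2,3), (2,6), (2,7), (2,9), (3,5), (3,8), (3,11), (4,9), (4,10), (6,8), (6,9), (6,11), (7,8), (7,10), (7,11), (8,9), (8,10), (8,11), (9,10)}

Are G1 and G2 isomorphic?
Yes, isomorphic

The graphs are isomorphic.
One valid mapping φ: V(G1) → V(G2): 0→0, 1→2, 2→11, 3→7, 4→1, 5→10, 6→9, 7→5, 8→3, 9→4, 10→6, 11→8

Verify φ preserves adjacency — for each edge of G1, its image is an edge of G2:
  (0,1) → (φ(0),φ(1)) = (0,2) ∈ E(G2) ✓
  (0,2) → (φ(0),φ(2)) = (0,11) ∈ E(G2) ✓
  (0,3) → (φ(0),φ(3)) = (0,7) ∈ E(G2) ✓
  (0,4) → (φ(0),φ(4)) = (0,1) ∈ E(G2) ✓
  (0,5) → (φ(0),φ(5)) = (0,10) ∈ E(G2) ✓
  (0,6) → (φ(0),φ(6)) = (0,9) ∈ E(G2) ✓
  (0,7) → (φ(0),φ(7)) = (0,5) ∈ E(G2) ✓
  (0,9) → (φ(0),φ(9)) = (0,4) ∈ E(G2) ✓
  (0,11) → (φ(0),φ(11)) = (0,8) ∈ E(G2) ✓
  (1,3) → (φ(1),φ(3)) = (2,7) ∈ E(G2) ✓
  (1,6) → (φ(1),φ(6)) = (2,9) ∈ E(G2) ✓
  (1,8) → (φ(1),φ(8)) = (2,3) ∈ E(G2) ✓
  (1,10) → (φ(1),φ(10)) = (2,6) ∈ E(G2) ✓
  (2,3) → (φ(2),φ(3)) = (7,11) ∈ E(G2) ✓
  (2,8) → (φ(2),φ(8)) = (3,11) ∈ E(G2) ✓
  (2,10) → (φ(2),φ(10)) = (6,11) ∈ E(G2) ✓
  (2,11) → (φ(2),φ(11)) = (8,11) ∈ E(G2) ✓
  (3,5) → (φ(3),φ(5)) = (7,10) ∈ E(G2) ✓
  (3,11) → (φ(3),φ(11)) = (7,8) ∈ E(G2) ✓
  (4,9) → (φ(4),φ(9)) = (1,4) ∈ E(G2) ✓
  (4,10) → (φ(4),φ(10)) = (1,6) ∈ E(G2) ✓
  (4,11) → (φ(4),φ(11)) = (1,8) ∈ E(G2) ✓
  (5,6) → (φ(5),φ(6)) = (9,10) ∈ E(G2) ✓
  (5,9) → (φ(5),φ(9)) = (4,10) ∈ E(G2) ✓
  (5,11) → (φ(5),φ(11)) = (8,10) ∈ E(G2) ✓
  (6,9) → (φ(6),φ(9)) = (4,9) ∈ E(G2) ✓
  (6,10) → (φ(6),φ(10)) = (6,9) ∈ E(G2) ✓
  (6,11) → (φ(6),φ(11)) = (8,9) ∈ E(G2) ✓
  (7,8) → (φ(7),φ(8)) = (3,5) ∈ E(G2) ✓
  (8,11) → (φ(8),φ(11)) = (3,8) ∈ E(G2) ✓
  (10,11) → (φ(10),φ(11)) = (6,8) ∈ E(G2) ✓
All 31 edges of G1 map to edges of G2, and |E(G1)| = |E(G2)| = 31, so φ is a bijection on edges as well as vertices. Hence G1 ≅ G2.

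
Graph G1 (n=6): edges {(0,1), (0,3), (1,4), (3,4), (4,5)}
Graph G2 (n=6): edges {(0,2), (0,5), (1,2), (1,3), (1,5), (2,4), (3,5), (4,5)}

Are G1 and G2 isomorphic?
No, not isomorphic

The graphs are NOT isomorphic.

Counting triangles (3-cliques): G1 has 0, G2 has 1.
Triangle count is an isomorphism invariant, so differing triangle counts rule out isomorphism.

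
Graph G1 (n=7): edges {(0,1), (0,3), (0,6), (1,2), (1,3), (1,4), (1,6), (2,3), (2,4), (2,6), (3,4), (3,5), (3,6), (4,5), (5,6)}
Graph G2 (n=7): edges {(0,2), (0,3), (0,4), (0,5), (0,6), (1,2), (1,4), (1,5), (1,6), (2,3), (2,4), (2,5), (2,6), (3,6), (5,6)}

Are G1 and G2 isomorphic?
Yes, isomorphic

The graphs are isomorphic.
One valid mapping φ: V(G1) → V(G2): 0→3, 1→6, 2→5, 3→2, 4→1, 5→4, 6→0

Verify φ preserves adjacency — for each edge of G1, its image is an edge of G2:
  (0,1) → (φ(0),φ(1)) = (3,6) ∈ E(G2) ✓
  (0,3) → (φ(0),φ(3)) = (2,3) ∈ E(G2) ✓
  (0,6) → (φ(0),φ(6)) = (0,3) ∈ E(G2) ✓
  (1,2) → (φ(1),φ(2)) = (5,6) ∈ E(G2) ✓
  (1,3) → (φ(1),φ(3)) = (2,6) ∈ E(G2) ✓
  (1,4) → (φ(1),φ(4)) = (1,6) ∈ E(G2) ✓
  (1,6) → (φ(1),φ(6)) = (0,6) ∈ E(G2) ✓
  (2,3) → (φ(2),φ(3)) = (2,5) ∈ E(G2) ✓
  (2,4) → (φ(2),φ(4)) = (1,5) ∈ E(G2) ✓
  (2,6) → (φ(2),φ(6)) = (0,5) ∈ E(G2) ✓
  (3,4) → (φ(3),φ(4)) = (1,2) ∈ E(G2) ✓
  (3,5) → (φ(3),φ(5)) = (2,4) ∈ E(G2) ✓
  (3,6) → (φ(3),φ(6)) = (0,2) ∈ E(G2) ✓
  (4,5) → (φ(4),φ(5)) = (1,4) ∈ E(G2) ✓
  (5,6) → (φ(5),φ(6)) = (0,4) ∈ E(G2) ✓
All 15 edges of G1 map to edges of G2, and |E(G1)| = |E(G2)| = 15, so φ is a bijection on edges as well as vertices. Hence G1 ≅ G2.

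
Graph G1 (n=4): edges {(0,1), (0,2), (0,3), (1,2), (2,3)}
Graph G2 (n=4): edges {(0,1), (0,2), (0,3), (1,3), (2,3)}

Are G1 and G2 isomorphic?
Yes, isomorphic

The graphs are isomorphic.
One valid mapping φ: V(G1) → V(G2): 0→3, 1→1, 2→0, 3→2

Verify φ preserves adjacency — for each edge of G1, its image is an edge of G2:
  (0,1) → (φ(0),φ(1)) = (1,3) ∈ E(G2) ✓
  (0,2) → (φ(0),φ(2)) = (0,3) ∈ E(G2) ✓
  (0,3) → (φ(0),φ(3)) = (2,3) ∈ E(G2) ✓
  (1,2) → (φ(1),φ(2)) = (0,1) ∈ E(G2) ✓
  (2,3) → (φ(2),φ(3)) = (0,2) ∈ E(G2) ✓
All 5 edges of G1 map to edges of G2, and |E(G1)| = |E(G2)| = 5, so φ is a bijection on edges as well as vertices. Hence G1 ≅ G2.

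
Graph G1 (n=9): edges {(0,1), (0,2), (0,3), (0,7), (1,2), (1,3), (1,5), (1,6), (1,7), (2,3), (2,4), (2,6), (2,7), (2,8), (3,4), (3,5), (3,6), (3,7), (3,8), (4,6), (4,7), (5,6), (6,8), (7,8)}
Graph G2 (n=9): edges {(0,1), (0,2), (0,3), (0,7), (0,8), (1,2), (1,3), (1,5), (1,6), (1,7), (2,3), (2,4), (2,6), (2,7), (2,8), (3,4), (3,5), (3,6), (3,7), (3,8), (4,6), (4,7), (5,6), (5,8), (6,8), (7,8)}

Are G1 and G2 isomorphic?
No, not isomorphic

The graphs are NOT isomorphic.

Counting edges: G1 has 24 edge(s); G2 has 26 edge(s).
Edge count is an isomorphism invariant (a bijection on vertices induces a bijection on edges), so differing edge counts rule out isomorphism.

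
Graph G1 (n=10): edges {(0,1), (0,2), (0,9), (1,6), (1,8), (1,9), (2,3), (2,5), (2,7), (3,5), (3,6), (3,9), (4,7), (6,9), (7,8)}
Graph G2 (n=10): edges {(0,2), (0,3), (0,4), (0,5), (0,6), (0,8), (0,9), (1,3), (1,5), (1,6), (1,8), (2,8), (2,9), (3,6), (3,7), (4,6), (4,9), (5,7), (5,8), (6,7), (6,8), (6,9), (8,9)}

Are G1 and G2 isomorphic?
No, not isomorphic

The graphs are NOT isomorphic.

Counting triangles (3-cliques): G1 has 4, G2 has 16.
Triangle count is an isomorphism invariant, so differing triangle counts rule out isomorphism.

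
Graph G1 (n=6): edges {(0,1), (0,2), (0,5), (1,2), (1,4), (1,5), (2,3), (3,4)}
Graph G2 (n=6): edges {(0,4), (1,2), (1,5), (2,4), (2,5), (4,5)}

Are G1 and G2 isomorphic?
No, not isomorphic

The graphs are NOT isomorphic.

Degrees in G1: deg(0)=3, deg(1)=4, deg(2)=3, deg(3)=2, deg(4)=2, deg(5)=2.
Sorted degree sequence of G1: [4, 3, 3, 2, 2, 2].
Degrees in G2: deg(0)=1, deg(1)=2, deg(2)=3, deg(3)=0, deg(4)=3, deg(5)=3.
Sorted degree sequence of G2: [3, 3, 3, 2, 1, 0].
The (sorted) degree sequence is an isomorphism invariant, so since G1 and G2 have different degree sequences they cannot be isomorphic.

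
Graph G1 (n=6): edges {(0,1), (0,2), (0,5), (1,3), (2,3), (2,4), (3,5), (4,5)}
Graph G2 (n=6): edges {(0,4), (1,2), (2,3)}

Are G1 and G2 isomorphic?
No, not isomorphic

The graphs are NOT isomorphic.

Connected components of G1: 1 component(s) with vertex sets [[0, 1, 2, 3, 4, 5]], sizes [6].
Connected components of G2: 3 component(s) with vertex sets [[5], [0, 4], [1, 2, 3]], sizes [1, 2, 3].
The number of connected components (and the multiset of component sizes) is an isomorphism invariant — an isomorphism maps each component of G1 bijectively onto a component of G2. Since G1 has 1 component(s) and G2 has 3, they cannot be isomorphic.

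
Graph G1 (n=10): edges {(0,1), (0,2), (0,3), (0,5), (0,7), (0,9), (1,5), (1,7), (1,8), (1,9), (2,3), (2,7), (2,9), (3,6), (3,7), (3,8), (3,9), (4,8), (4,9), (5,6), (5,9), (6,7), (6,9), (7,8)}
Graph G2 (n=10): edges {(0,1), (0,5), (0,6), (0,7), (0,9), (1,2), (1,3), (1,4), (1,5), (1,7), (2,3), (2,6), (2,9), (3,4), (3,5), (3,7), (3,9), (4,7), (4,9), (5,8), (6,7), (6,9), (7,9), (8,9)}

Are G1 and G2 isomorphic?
Yes, isomorphic

The graphs are isomorphic.
One valid mapping φ: V(G1) → V(G2): 0→7, 1→0, 2→4, 3→3, 4→8, 5→6, 6→2, 7→1, 8→5, 9→9

Verify φ preserves adjacency — for each edge of G1, its image is an edge of G2:
  (0,1) → (φ(0),φ(1)) = (0,7) ∈ E(G2) ✓
  (0,2) → (φ(0),φ(2)) = (4,7) ∈ E(G2) ✓
  (0,3) → (φ(0),φ(3)) = (3,7) ∈ E(G2) ✓
  (0,5) → (φ(0),φ(5)) = (6,7) ∈ E(G2) ✓
  (0,7) → (φ(0),φ(7)) = (1,7) ∈ E(G2) ✓
  (0,9) → (φ(0),φ(9)) = (7,9) ∈ E(G2) ✓
  (1,5) → (φ(1),φ(5)) = (0,6) ∈ E(G2) ✓
  (1,7) → (φ(1),φ(7)) = (0,1) ∈ E(G2) ✓
  (1,8) → (φ(1),φ(8)) = (0,5) ∈ E(G2) ✓
  (1,9) → (φ(1),φ(9)) = (0,9) ∈ E(G2) ✓
  (2,3) → (φ(2),φ(3)) = (3,4) ∈ E(G2) ✓
  (2,7) → (φ(2),φ(7)) = (1,4) ∈ E(G2) ✓
  (2,9) → (φ(2),φ(9)) = (4,9) ∈ E(G2) ✓
  (3,6) → (φ(3),φ(6)) = (2,3) ∈ E(G2) ✓
  (3,7) → (φ(3),φ(7)) = (1,3) ∈ E(G2) ✓
  (3,8) → (φ(3),φ(8)) = (3,5) ∈ E(G2) ✓
  (3,9) → (φ(3),φ(9)) = (3,9) ∈ E(G2) ✓
  (4,8) → (φ(4),φ(8)) = (5,8) ∈ E(G2) ✓
  (4,9) → (φ(4),φ(9)) = (8,9) ∈ E(G2) ✓
  (5,6) → (φ(5),φ(6)) = (2,6) ∈ E(G2) ✓
  (5,9) → (φ(5),φ(9)) = (6,9) ∈ E(G2) ✓
  (6,7) → (φ(6),φ(7)) = (1,2) ∈ E(G2) ✓
  (6,9) → (φ(6),φ(9)) = (2,9) ∈ E(G2) ✓
  (7,8) → (φ(7),φ(8)) = (1,5) ∈ E(G2) ✓
All 24 edges of G1 map to edges of G2, and |E(G1)| = |E(G2)| = 24, so φ is a bijection on edges as well as vertices. Hence G1 ≅ G2.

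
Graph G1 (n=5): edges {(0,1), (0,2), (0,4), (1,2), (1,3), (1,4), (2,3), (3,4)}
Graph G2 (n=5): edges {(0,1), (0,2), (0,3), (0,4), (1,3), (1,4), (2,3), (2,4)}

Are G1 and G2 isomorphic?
Yes, isomorphic

The graphs are isomorphic.
One valid mapping φ: V(G1) → V(G2): 0→4, 1→0, 2→1, 3→3, 4→2

Verify φ preserves adjacency — for each edge of G1, its image is an edge of G2:
  (0,1) → (φ(0),φ(1)) = (0,4) ∈ E(G2) ✓
  (0,2) → (φ(0),φ(2)) = (1,4) ∈ E(G2) ✓
  (0,4) → (φ(0),φ(4)) = (2,4) ∈ E(G2) ✓
  (1,2) → (φ(1),φ(2)) = (0,1) ∈ E(G2) ✓
  (1,3) → (φ(1),φ(3)) = (0,3) ∈ E(G2) ✓
  (1,4) → (φ(1),φ(4)) = (0,2) ∈ E(G2) ✓
  (2,3) → (φ(2),φ(3)) = (1,3) ∈ E(G2) ✓
  (3,4) → (φ(3),φ(4)) = (2,3) ∈ E(G2) ✓
All 8 edges of G1 map to edges of G2, and |E(G1)| = |E(G2)| = 8, so φ is a bijection on edges as well as vertices. Hence G1 ≅ G2.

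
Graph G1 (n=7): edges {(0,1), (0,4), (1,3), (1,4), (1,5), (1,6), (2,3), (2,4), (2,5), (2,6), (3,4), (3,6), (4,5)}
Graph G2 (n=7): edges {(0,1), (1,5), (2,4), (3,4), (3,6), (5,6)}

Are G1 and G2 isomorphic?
No, not isomorphic

The graphs are NOT isomorphic.

Degrees in G1: deg(0)=2, deg(1)=5, deg(2)=4, deg(3)=4, deg(4)=5, deg(5)=3, deg(6)=3.
Sorted degree sequence of G1: [5, 5, 4, 4, 3, 3, 2].
Degrees in G2: deg(0)=1, deg(1)=2, deg(2)=1, deg(3)=2, deg(4)=2, deg(5)=2, deg(6)=2.
Sorted degree sequence of G2: [2, 2, 2, 2, 2, 1, 1].
The (sorted) degree sequence is an isomorphism invariant, so since G1 and G2 have different degree sequences they cannot be isomorphic.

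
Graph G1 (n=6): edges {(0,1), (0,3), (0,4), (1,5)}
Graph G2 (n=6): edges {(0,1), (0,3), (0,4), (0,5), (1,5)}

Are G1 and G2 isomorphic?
No, not isomorphic

The graphs are NOT isomorphic.

Counting edges: G1 has 4 edge(s); G2 has 5 edge(s).
Edge count is an isomorphism invariant (a bijection on vertices induces a bijection on edges), so differing edge counts rule out isomorphism.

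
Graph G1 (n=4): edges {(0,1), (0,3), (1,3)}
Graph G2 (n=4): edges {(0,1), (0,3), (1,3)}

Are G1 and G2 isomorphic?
Yes, isomorphic

The graphs are isomorphic.
One valid mapping φ: V(G1) → V(G2): 0→1, 1→0, 2→2, 3→3

Verify φ preserves adjacency — for each edge of G1, its image is an edge of G2:
  (0,1) → (φ(0),φ(1)) = (0,1) ∈ E(G2) ✓
  (0,3) → (φ(0),φ(3)) = (1,3) ∈ E(G2) ✓
  (1,3) → (φ(1),φ(3)) = (0,3) ∈ E(G2) ✓
All 3 edges of G1 map to edges of G2, and |E(G1)| = |E(G2)| = 3, so φ is a bijection on edges as well as vertices. Hence G1 ≅ G2.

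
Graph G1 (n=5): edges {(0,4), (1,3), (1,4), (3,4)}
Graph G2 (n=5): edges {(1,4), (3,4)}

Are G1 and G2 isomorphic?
No, not isomorphic

The graphs are NOT isomorphic.

Counting edges: G1 has 4 edge(s); G2 has 2 edge(s).
Edge count is an isomorphism invariant (a bijection on vertices induces a bijection on edges), so differing edge counts rule out isomorphism.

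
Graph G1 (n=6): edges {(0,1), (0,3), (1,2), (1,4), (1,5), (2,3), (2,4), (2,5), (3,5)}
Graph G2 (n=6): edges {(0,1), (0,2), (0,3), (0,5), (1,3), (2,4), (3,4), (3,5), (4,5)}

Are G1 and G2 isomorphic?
Yes, isomorphic

The graphs are isomorphic.
One valid mapping φ: V(G1) → V(G2): 0→2, 1→0, 2→3, 3→4, 4→1, 5→5

Verify φ preserves adjacency — for each edge of G1, its image is an edge of G2:
  (0,1) → (φ(0),φ(1)) = (0,2) ∈ E(G2) ✓
  (0,3) → (φ(0),φ(3)) = (2,4) ∈ E(G2) ✓
  (1,2) → (φ(1),φ(2)) = (0,3) ∈ E(G2) ✓
  (1,4) → (φ(1),φ(4)) = (0,1) ∈ E(G2) ✓
  (1,5) → (φ(1),φ(5)) = (0,5) ∈ E(G2) ✓
  (2,3) → (φ(2),φ(3)) = (3,4) ∈ E(G2) ✓
  (2,4) → (φ(2),φ(4)) = (1,3) ∈ E(G2) ✓
  (2,5) → (φ(2),φ(5)) = (3,5) ∈ E(G2) ✓
  (3,5) → (φ(3),φ(5)) = (4,5) ∈ E(G2) ✓
All 9 edges of G1 map to edges of G2, and |E(G1)| = |E(G2)| = 9, so φ is a bijection on edges as well as vertices. Hence G1 ≅ G2.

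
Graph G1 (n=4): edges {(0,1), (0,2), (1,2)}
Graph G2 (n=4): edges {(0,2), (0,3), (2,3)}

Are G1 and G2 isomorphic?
Yes, isomorphic

The graphs are isomorphic.
One valid mapping φ: V(G1) → V(G2): 0→3, 1→2, 2→0, 3→1

Verify φ preserves adjacency — for each edge of G1, its image is an edge of G2:
  (0,1) → (φ(0),φ(1)) = (2,3) ∈ E(G2) ✓
  (0,2) → (φ(0),φ(2)) = (0,3) ∈ E(G2) ✓
  (1,2) → (φ(1),φ(2)) = (0,2) ∈ E(G2) ✓
All 3 edges of G1 map to edges of G2, and |E(G1)| = |E(G2)| = 3, so φ is a bijection on edges as well as vertices. Hence G1 ≅ G2.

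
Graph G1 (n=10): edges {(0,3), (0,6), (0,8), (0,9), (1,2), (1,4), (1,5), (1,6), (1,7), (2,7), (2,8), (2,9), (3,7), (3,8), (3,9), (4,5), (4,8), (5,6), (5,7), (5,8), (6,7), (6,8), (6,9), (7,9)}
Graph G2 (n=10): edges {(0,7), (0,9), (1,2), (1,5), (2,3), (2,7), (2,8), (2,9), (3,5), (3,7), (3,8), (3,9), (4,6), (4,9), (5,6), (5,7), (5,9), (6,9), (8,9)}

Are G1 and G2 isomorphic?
No, not isomorphic

The graphs are NOT isomorphic.

Counting triangles (3-cliques): G1 has 15, G2 has 9.
Triangle count is an isomorphism invariant, so differing triangle counts rule out isomorphism.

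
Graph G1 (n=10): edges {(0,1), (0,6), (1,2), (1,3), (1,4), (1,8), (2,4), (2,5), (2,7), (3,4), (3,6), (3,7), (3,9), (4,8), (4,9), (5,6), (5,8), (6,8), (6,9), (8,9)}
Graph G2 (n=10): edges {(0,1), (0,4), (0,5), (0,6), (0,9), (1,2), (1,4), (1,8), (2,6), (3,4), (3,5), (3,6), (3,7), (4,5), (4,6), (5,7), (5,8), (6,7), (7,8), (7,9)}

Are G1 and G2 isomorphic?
Yes, isomorphic

The graphs are isomorphic.
One valid mapping φ: V(G1) → V(G2): 0→9, 1→0, 2→1, 3→6, 4→4, 5→8, 6→7, 7→2, 8→5, 9→3

Verify φ preserves adjacency — for each edge of G1, its image is an edge of G2:
  (0,1) → (φ(0),φ(1)) = (0,9) ∈ E(G2) ✓
  (0,6) → (φ(0),φ(6)) = (7,9) ∈ E(G2) ✓
  (1,2) → (φ(1),φ(2)) = (0,1) ∈ E(G2) ✓
  (1,3) → (φ(1),φ(3)) = (0,6) ∈ E(G2) ✓
  (1,4) → (φ(1),φ(4)) = (0,4) ∈ E(G2) ✓
  (1,8) → (φ(1),φ(8)) = (0,5) ∈ E(G2) ✓
  (2,4) → (φ(2),φ(4)) = (1,4) ∈ E(G2) ✓
  (2,5) → (φ(2),φ(5)) = (1,8) ∈ E(G2) ✓
  (2,7) → (φ(2),φ(7)) = (1,2) ∈ E(G2) ✓
  (3,4) → (φ(3),φ(4)) = (4,6) ∈ E(G2) ✓
  (3,6) → (φ(3),φ(6)) = (6,7) ∈ E(G2) ✓
  (3,7) → (φ(3),φ(7)) = (2,6) ∈ E(G2) ✓
  (3,9) → (φ(3),φ(9)) = (3,6) ∈ E(G2) ✓
  (4,8) → (φ(4),φ(8)) = (4,5) ∈ E(G2) ✓
  (4,9) → (φ(4),φ(9)) = (3,4) ∈ E(G2) ✓
  (5,6) → (φ(5),φ(6)) = (7,8) ∈ E(G2) ✓
  (5,8) → (φ(5),φ(8)) = (5,8) ∈ E(G2) ✓
  (6,8) → (φ(6),φ(8)) = (5,7) ∈ E(G2) ✓
  (6,9) → (φ(6),φ(9)) = (3,7) ∈ E(G2) ✓
  (8,9) → (φ(8),φ(9)) = (3,5) ∈ E(G2) ✓
All 20 edges of G1 map to edges of G2, and |E(G1)| = |E(G2)| = 20, so φ is a bijection on edges as well as vertices. Hence G1 ≅ G2.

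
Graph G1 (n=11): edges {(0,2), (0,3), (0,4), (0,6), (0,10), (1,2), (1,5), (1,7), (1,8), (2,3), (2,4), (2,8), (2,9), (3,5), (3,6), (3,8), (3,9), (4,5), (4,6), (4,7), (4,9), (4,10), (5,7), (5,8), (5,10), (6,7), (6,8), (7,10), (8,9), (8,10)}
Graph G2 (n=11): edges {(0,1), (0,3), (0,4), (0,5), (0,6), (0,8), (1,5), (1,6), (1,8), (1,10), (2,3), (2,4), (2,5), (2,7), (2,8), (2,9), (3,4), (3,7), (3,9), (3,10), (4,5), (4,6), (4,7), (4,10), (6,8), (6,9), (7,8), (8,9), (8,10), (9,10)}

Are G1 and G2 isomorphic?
Yes, isomorphic

The graphs are isomorphic.
One valid mapping φ: V(G1) → V(G2): 0→9, 1→5, 2→2, 3→3, 4→8, 5→0, 6→10, 7→1, 8→4, 9→7, 10→6

Verify φ preserves adjacency — for each edge of G1, its image is an edge of G2:
  (0,2) → (φ(0),φ(2)) = (2,9) ∈ E(G2) ✓
  (0,3) → (φ(0),φ(3)) = (3,9) ∈ E(G2) ✓
  (0,4) → (φ(0),φ(4)) = (8,9) ∈ E(G2) ✓
  (0,6) → (φ(0),φ(6)) = (9,10) ∈ E(G2) ✓
  (0,10) → (φ(0),φ(10)) = (6,9) ∈ E(G2) ✓
  (1,2) → (φ(1),φ(2)) = (2,5) ∈ E(G2) ✓
  (1,5) → (φ(1),φ(5)) = (0,5) ∈ E(G2) ✓
  (1,7) → (φ(1),φ(7)) = (1,5) ∈ E(G2) ✓
  (1,8) → (φ(1),φ(8)) = (4,5) ∈ E(G2) ✓
  (2,3) → (φ(2),φ(3)) = (2,3) ∈ E(G2) ✓
  (2,4) → (φ(2),φ(4)) = (2,8) ∈ E(G2) ✓
  (2,8) → (φ(2),φ(8)) = (2,4) ∈ E(G2) ✓
  (2,9) → (φ(2),φ(9)) = (2,7) ∈ E(G2) ✓
  (3,5) → (φ(3),φ(5)) = (0,3) ∈ E(G2) ✓
  (3,6) → (φ(3),φ(6)) = (3,10) ∈ E(G2) ✓
  (3,8) → (φ(3),φ(8)) = (3,4) ∈ E(G2) ✓
  (3,9) → (φ(3),φ(9)) = (3,7) ∈ E(G2) ✓
  (4,5) → (φ(4),φ(5)) = (0,8) ∈ E(G2) ✓
  (4,6) → (φ(4),φ(6)) = (8,10) ∈ E(G2) ✓
  (4,7) → (φ(4),φ(7)) = (1,8) ∈ E(G2) ✓
  (4,9) → (φ(4),φ(9)) = (7,8) ∈ E(G2) ✓
  (4,10) → (φ(4),φ(10)) = (6,8) ∈ E(G2) ✓
  (5,7) → (φ(5),φ(7)) = (0,1) ∈ E(G2) ✓
  (5,8) → (φ(5),φ(8)) = (0,4) ∈ E(G2) ✓
  (5,10) → (φ(5),φ(10)) = (0,6) ∈ E(G2) ✓
  (6,7) → (φ(6),φ(7)) = (1,10) ∈ E(G2) ✓
  (6,8) → (φ(6),φ(8)) = (4,10) ∈ E(G2) ✓
  (7,10) → (φ(7),φ(10)) = (1,6) ∈ E(G2) ✓
  (8,9) → (φ(8),φ(9)) = (4,7) ∈ E(G2) ✓
  (8,10) → (φ(8),φ(10)) = (4,6) ∈ E(G2) ✓
All 30 edges of G1 map to edges of G2, and |E(G1)| = |E(G2)| = 30, so φ is a bijection on edges as well as vertices. Hence G1 ≅ G2.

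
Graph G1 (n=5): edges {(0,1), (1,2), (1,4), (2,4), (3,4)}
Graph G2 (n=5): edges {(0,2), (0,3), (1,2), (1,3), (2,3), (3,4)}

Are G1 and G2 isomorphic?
No, not isomorphic

The graphs are NOT isomorphic.

Degrees in G1: deg(0)=1, deg(1)=3, deg(2)=2, deg(3)=1, deg(4)=3.
Sorted degree sequence of G1: [3, 3, 2, 1, 1].
Degrees in G2: deg(0)=2, deg(1)=2, deg(2)=3, deg(3)=4, deg(4)=1.
Sorted degree sequence of G2: [4, 3, 2, 2, 1].
The (sorted) degree sequence is an isomorphism invariant, so since G1 and G2 have different degree sequences they cannot be isomorphic.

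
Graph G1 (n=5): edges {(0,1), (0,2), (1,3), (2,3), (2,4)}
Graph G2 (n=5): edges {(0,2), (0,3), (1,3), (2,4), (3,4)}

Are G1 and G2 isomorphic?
Yes, isomorphic

The graphs are isomorphic.
One valid mapping φ: V(G1) → V(G2): 0→4, 1→2, 2→3, 3→0, 4→1

Verify φ preserves adjacency — for each edge of G1, its image is an edge of G2:
  (0,1) → (φ(0),φ(1)) = (2,4) ∈ E(G2) ✓
  (0,2) → (φ(0),φ(2)) = (3,4) ∈ E(G2) ✓
  (1,3) → (φ(1),φ(3)) = (0,2) ∈ E(G2) ✓
  (2,3) → (φ(2),φ(3)) = (0,3) ∈ E(G2) ✓
  (2,4) → (φ(2),φ(4)) = (1,3) ∈ E(G2) ✓
All 5 edges of G1 map to edges of G2, and |E(G1)| = |E(G2)| = 5, so φ is a bijection on edges as well as vertices. Hence G1 ≅ G2.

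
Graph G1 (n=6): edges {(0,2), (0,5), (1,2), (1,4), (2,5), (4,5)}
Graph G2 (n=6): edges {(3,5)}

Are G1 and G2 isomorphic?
No, not isomorphic

The graphs are NOT isomorphic.

Connected components of G1: 2 component(s) with vertex sets [[3], [0, 1, 2, 4, 5]], sizes [1, 5].
Connected components of G2: 5 component(s) with vertex sets [[0], [1], [2], [4], [3, 5]], sizes [1, 1, 1, 1, 2].
The number of connected components (and the multiset of component sizes) is an isomorphism invariant — an isomorphism maps each component of G1 bijectively onto a component of G2. Since G1 has 2 component(s) and G2 has 5, they cannot be isomorphic.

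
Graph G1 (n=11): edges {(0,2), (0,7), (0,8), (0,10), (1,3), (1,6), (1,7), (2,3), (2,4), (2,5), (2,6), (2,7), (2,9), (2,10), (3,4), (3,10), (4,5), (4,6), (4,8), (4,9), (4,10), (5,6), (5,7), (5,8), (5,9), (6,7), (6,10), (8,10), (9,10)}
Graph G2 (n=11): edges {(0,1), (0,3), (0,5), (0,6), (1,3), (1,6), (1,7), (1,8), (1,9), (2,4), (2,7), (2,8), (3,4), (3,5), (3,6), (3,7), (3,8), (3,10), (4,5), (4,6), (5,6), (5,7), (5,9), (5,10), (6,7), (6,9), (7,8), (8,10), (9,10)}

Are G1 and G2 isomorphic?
Yes, isomorphic

The graphs are isomorphic.
One valid mapping φ: V(G1) → V(G2): 0→10, 1→2, 2→3, 3→4, 4→6, 5→1, 6→7, 7→8, 8→9, 9→0, 10→5

Verify φ preserves adjacency — for each edge of G1, its image is an edge of G2:
  (0,2) → (φ(0),φ(2)) = (3,10) ∈ E(G2) ✓
  (0,7) → (φ(0),φ(7)) = (8,10) ∈ E(G2) ✓
  (0,8) → (φ(0),φ(8)) = (9,10) ∈ E(G2) ✓
  (0,10) → (φ(0),φ(10)) = (5,10) ∈ E(G2) ✓
  (1,3) → (φ(1),φ(3)) = (2,4) ∈ E(G2) ✓
  (1,6) → (φ(1),φ(6)) = (2,7) ∈ E(G2) ✓
  (1,7) → (φ(1),φ(7)) = (2,8) ∈ E(G2) ✓
  (2,3) → (φ(2),φ(3)) = (3,4) ∈ E(G2) ✓
  (2,4) → (φ(2),φ(4)) = (3,6) ∈ E(G2) ✓
  (2,5) → (φ(2),φ(5)) = (1,3) ∈ E(G2) ✓
  (2,6) → (φ(2),φ(6)) = (3,7) ∈ E(G2) ✓
  (2,7) → (φ(2),φ(7)) = (3,8) ∈ E(G2) ✓
  (2,9) → (φ(2),φ(9)) = (0,3) ∈ E(G2) ✓
  (2,10) → (φ(2),φ(10)) = (3,5) ∈ E(G2) ✓
  (3,4) → (φ(3),φ(4)) = (4,6) ∈ E(G2) ✓
  (3,10) → (φ(3),φ(10)) = (4,5) ∈ E(G2) ✓
  (4,5) → (φ(4),φ(5)) = (1,6) ∈ E(G2) ✓
  (4,6) → (φ(4),φ(6)) = (6,7) ∈ E(G2) ✓
  (4,8) → (φ(4),φ(8)) = (6,9) ∈ E(G2) ✓
  (4,9) → (φ(4),φ(9)) = (0,6) ∈ E(G2) ✓
  (4,10) → (φ(4),φ(10)) = (5,6) ∈ E(G2) ✓
  (5,6) → (φ(5),φ(6)) = (1,7) ∈ E(G2) ✓
  (5,7) → (φ(5),φ(7)) = (1,8) ∈ E(G2) ✓
  (5,8) → (φ(5),φ(8)) = (1,9) ∈ E(G2) ✓
  (5,9) → (φ(5),φ(9)) = (0,1) ∈ E(G2) ✓
  (6,7) → (φ(6),φ(7)) = (7,8) ∈ E(G2) ✓
  (6,10) → (φ(6),φ(10)) = (5,7) ∈ E(G2) ✓
  (8,10) → (φ(8),φ(10)) = (5,9) ∈ E(G2) ✓
  (9,10) → (φ(9),φ(10)) = (0,5) ∈ E(G2) ✓
All 29 edges of G1 map to edges of G2, and |E(G1)| = |E(G2)| = 29, so φ is a bijection on edges as well as vertices. Hence G1 ≅ G2.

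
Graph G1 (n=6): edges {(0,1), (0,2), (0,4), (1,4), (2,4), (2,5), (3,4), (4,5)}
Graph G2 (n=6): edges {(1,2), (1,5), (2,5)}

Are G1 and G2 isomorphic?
No, not isomorphic

The graphs are NOT isomorphic.

Connected components of G1: 1 component(s) with vertex sets [[0, 1, 2, 3, 4, 5]], sizes [6].
Connected components of G2: 4 component(s) with vertex sets [[0], [3], [4], [1, 2, 5]], sizes [1, 1, 1, 3].
The number of connected components (and the multiset of component sizes) is an isomorphism invariant — an isomorphism maps each component of G1 bijectively onto a component of G2. Since G1 has 1 component(s) and G2 has 4, they cannot be isomorphic.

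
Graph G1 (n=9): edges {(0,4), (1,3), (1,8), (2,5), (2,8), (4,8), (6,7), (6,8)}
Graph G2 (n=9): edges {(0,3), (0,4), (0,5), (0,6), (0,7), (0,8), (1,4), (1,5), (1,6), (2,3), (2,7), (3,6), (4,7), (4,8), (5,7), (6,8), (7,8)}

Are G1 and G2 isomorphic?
No, not isomorphic

The graphs are NOT isomorphic.

Counting triangles (3-cliques): G1 has 0, G2 has 7.
Triangle count is an isomorphism invariant, so differing triangle counts rule out isomorphism.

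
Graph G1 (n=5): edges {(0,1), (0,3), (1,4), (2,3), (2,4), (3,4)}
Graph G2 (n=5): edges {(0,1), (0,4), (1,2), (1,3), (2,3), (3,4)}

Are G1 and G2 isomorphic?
Yes, isomorphic

The graphs are isomorphic.
One valid mapping φ: V(G1) → V(G2): 0→4, 1→0, 2→2, 3→3, 4→1

Verify φ preserves adjacency — for each edge of G1, its image is an edge of G2:
  (0,1) → (φ(0),φ(1)) = (0,4) ∈ E(G2) ✓
  (0,3) → (φ(0),φ(3)) = (3,4) ∈ E(G2) ✓
  (1,4) → (φ(1),φ(4)) = (0,1) ∈ E(G2) ✓
  (2,3) → (φ(2),φ(3)) = (2,3) ∈ E(G2) ✓
  (2,4) → (φ(2),φ(4)) = (1,2) ∈ E(G2) ✓
  (3,4) → (φ(3),φ(4)) = (1,3) ∈ E(G2) ✓
All 6 edges of G1 map to edges of G2, and |E(G1)| = |E(G2)| = 6, so φ is a bijection on edges as well as vertices. Hence G1 ≅ G2.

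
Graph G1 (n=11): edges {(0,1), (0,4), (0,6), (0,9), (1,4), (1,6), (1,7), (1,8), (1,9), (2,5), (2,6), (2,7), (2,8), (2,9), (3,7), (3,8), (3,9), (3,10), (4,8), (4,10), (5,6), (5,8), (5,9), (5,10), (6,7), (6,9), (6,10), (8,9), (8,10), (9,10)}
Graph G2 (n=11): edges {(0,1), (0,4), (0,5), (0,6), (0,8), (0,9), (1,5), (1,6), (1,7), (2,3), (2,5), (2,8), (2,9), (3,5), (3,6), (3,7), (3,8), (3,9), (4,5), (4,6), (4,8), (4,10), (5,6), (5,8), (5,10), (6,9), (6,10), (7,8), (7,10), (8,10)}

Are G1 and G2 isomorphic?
Yes, isomorphic

The graphs are isomorphic.
One valid mapping φ: V(G1) → V(G2): 0→2, 1→3, 2→10, 3→1, 4→9, 5→4, 6→8, 7→7, 8→6, 9→5, 10→0

Verify φ preserves adjacency — for each edge of G1, its image is an edge of G2:
  (0,1) → (φ(0),φ(1)) = (2,3) ∈ E(G2) ✓
  (0,4) → (φ(0),φ(4)) = (2,9) ∈ E(G2) ✓
  (0,6) → (φ(0),φ(6)) = (2,8) ∈ E(G2) ✓
  (0,9) → (φ(0),φ(9)) = (2,5) ∈ E(G2) ✓
  (1,4) → (φ(1),φ(4)) = (3,9) ∈ E(G2) ✓
  (1,6) → (φ(1),φ(6)) = (3,8) ∈ E(G2) ✓
  (1,7) → (φ(1),φ(7)) = (3,7) ∈ E(G2) ✓
  (1,8) → (φ(1),φ(8)) = (3,6) ∈ E(G2) ✓
  (1,9) → (φ(1),φ(9)) = (3,5) ∈ E(G2) ✓
  (2,5) → (φ(2),φ(5)) = (4,10) ∈ E(G2) ✓
  (2,6) → (φ(2),φ(6)) = (8,10) ∈ E(G2) ✓
  (2,7) → (φ(2),φ(7)) = (7,10) ∈ E(G2) ✓
  (2,8) → (φ(2),φ(8)) = (6,10) ∈ E(G2) ✓
  (2,9) → (φ(2),φ(9)) = (5,10) ∈ E(G2) ✓
  (3,7) → (φ(3),φ(7)) = (1,7) ∈ E(G2) ✓
  (3,8) → (φ(3),φ(8)) = (1,6) ∈ E(G2) ✓
  (3,9) → (φ(3),φ(9)) = (1,5) ∈ E(G2) ✓
  (3,10) → (φ(3),φ(10)) = (0,1) ∈ E(G2) ✓
  (4,8) → (φ(4),φ(8)) = (6,9) ∈ E(G2) ✓
  (4,10) → (φ(4),φ(10)) = (0,9) ∈ E(G2) ✓
  (5,6) → (φ(5),φ(6)) = (4,8) ∈ E(G2) ✓
  (5,8) → (φ(5),φ(8)) = (4,6) ∈ E(G2) ✓
  (5,9) → (φ(5),φ(9)) = (4,5) ∈ E(G2) ✓
  (5,10) → (φ(5),φ(10)) = (0,4) ∈ E(G2) ✓
  (6,7) → (φ(6),φ(7)) = (7,8) ∈ E(G2) ✓
  (6,9) → (φ(6),φ(9)) = (5,8) ∈ E(G2) ✓
  (6,10) → (φ(6),φ(10)) = (0,8) ∈ E(G2) ✓
  (8,9) → (φ(8),φ(9)) = (5,6) ∈ E(G2) ✓
  (8,10) → (φ(8),φ(10)) = (0,6) ∈ E(G2) ✓
  (9,10) → (φ(9),φ(10)) = (0,5) ∈ E(G2) ✓
All 30 edges of G1 map to edges of G2, and |E(G1)| = |E(G2)| = 30, so φ is a bijection on edges as well as vertices. Hence G1 ≅ G2.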